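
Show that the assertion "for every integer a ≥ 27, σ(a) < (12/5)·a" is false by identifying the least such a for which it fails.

For a = 27, 28, 29 the conclusion holds.
a = 30: σ(30) = 72; 72 ≥ 72.
Hence a = 30 is a counterexample.

a = 30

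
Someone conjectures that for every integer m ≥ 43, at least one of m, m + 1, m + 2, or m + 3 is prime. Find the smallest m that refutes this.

m = 48

m = 43: 43 is prime.
m = 44: 47 is prime.
m = 45: 47 is prime.
m = 46: 47 is prime.
m = 47: 47 is prime.
m = 48: 48 = 2 × 24; 49 = 7 × 7; 50 = 2 × 25; 51 = 3 × 17 — all composite.
Hence m = 48 is a counterexample.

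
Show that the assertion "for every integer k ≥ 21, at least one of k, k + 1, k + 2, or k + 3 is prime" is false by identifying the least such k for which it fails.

We need the least integer k ≥ 21 for which k, k + 1, k + 2, k + 3 are all composite.
For k = 21, 22, 23 the conclusion holds.
k = 24: 24 = 2 × 12; 25 = 5 × 5; 26 = 2 × 13; 27 = 3 × 9 — all composite.
Hence k = 24 is a counterexample.

k = 24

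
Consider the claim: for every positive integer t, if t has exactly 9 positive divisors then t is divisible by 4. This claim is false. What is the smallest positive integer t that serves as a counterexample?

A counterexample is any positive integer t such that t has exactly 9 positive divisors but t is not divisible by 4; we check each in order.
t = 36: τ(36) = 9; 36 mod 4 = 0.
t = 100: τ(100) = 9; 100 mod 4 = 0.
t = 196: τ(196) = 9; 196 mod 4 = 0.
t = 225: τ(225) = 9; 225 mod 4 = 1.
Thus t = 225 disproves the claim, and no smaller t works.

t = 225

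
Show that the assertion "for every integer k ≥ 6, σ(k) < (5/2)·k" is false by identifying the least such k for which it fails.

k = 24

The first 18 eligible values, up to k = 23, all satisfy the conclusion.
k = 24: σ(24) = 60; 60 ≥ 60.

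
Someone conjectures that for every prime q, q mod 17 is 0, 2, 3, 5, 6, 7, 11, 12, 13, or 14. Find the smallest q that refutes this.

q = 43

A counterexample is any prime q such that the claim fails; we check each in order.
For q = 2, 3, 5, 7, …, 31, 37, 41 the conclusion holds.
q = 43: 43 mod 17 = 9 — not in {0, 2, 3, 5, 6, 7, 11, 12, 13, 14}.
So q = 43 is the smallest counterexample.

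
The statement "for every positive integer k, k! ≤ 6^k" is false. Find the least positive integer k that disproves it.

For k = 1, 2, 3, 4, …, 11, 12, 13 the conclusion holds.
k = 14: k! = 87178291200 and 6^k = 78364164096, so 87178291200 > 78364164096.

k = 14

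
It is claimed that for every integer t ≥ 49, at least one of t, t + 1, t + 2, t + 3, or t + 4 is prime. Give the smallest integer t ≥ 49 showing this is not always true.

The first 5 eligible values, up to t = 53, all satisfy the conclusion.
t = 54: 54 = 2 × 27; 55 = 5 × 11; 56 = 2 × 28; 57 = 3 × 19; 58 = 2 × 29 — all composite.

t = 54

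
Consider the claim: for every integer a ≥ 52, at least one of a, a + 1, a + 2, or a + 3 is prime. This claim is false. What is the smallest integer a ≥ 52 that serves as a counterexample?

a = 54

We need the least integer a ≥ 52 for which a, a + 1, a + 2, a + 3 are all composite.
For a = 52, 53 the conclusion holds.
a = 54: 54 = 2 × 27; 55 = 5 × 11; 56 = 2 × 28; 57 = 3 × 19 — all composite.
Hence a = 54 is a counterexample.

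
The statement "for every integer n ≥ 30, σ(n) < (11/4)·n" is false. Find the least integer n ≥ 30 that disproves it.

Check each integer n ≥ 30 in order until the claim fails.
For n = 30, 31, 32, 33, …, 57, 58, 59 the conclusion holds.
n = 60: σ(60) = 168; 168 ≥ 165.

n = 60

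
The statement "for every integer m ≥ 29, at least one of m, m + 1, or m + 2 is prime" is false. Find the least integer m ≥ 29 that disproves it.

A counterexample is any integer m ≥ 29 such that m, m + 1, m + 2 are all composite; we check each in order.
For m = 29, 30, 31 the conclusion holds.
m = 32: 32 = 2 × 16; 33 = 3 × 11; 34 = 2 × 17 — all composite.
Hence m = 32 is a counterexample.

m = 32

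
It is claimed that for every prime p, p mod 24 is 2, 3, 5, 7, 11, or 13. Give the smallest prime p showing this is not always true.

We need the least prime p for which the claim fails.
The first 6 eligible values, up to p = 13, all satisfy the conclusion.
p = 17: 17 mod 24 = 17 — not in {2, 3, 5, 7, 11, 13}.

p = 17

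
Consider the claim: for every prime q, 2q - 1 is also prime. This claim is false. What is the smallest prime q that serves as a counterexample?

q = 5

q = 2: 2q - 1 = 3, prime.
q = 3: 2q - 1 = 5, prime.
q = 5: 2q - 1 = 9 = 3 × 3, not prime.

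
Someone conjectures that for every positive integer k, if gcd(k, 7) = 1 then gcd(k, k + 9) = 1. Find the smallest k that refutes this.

k = 3

We need the least positive integer k for which gcd(k, 7) = 1 but gcd(k, k + 9) > 1.
For k = 1, 2 the conclusion holds.
k = 3: gcd(3, 12) = 3.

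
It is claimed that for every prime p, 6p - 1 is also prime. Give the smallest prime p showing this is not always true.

A counterexample is any prime p such that 6p - 1 is not prime; we check each in order.
p = 2: 6p - 1 = 11, prime.
p = 3: 6p - 1 = 17, prime.
p = 5: 6p - 1 = 29, prime.
p = 7: 6p - 1 = 41, prime.
p = 11: 6p - 1 = 65 = 5 × 13, not prime.
So p = 11 is the smallest counterexample.

p = 11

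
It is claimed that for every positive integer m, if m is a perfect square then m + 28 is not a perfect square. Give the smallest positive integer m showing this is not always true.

m = 36

Check each positive integer m in order until m is a perfect square but m + 28 is a perfect square.
m = 1: 1 + 28 = 29, not a perfect square.
m = 4: 4 + 28 = 32, not a perfect square.
m = 9: 9 + 28 = 37, not a perfect square.
m = 16: 16 + 28 = 44, not a perfect square.
m = 25: 25 + 28 = 53, not a perfect square.
m = 36: 36 = 6² and 36 + 28 = 64 = 8².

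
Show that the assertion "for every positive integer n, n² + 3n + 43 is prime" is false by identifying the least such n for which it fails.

Check each positive integer n in order until n² + 3n + 43 is not prime.
For n = 1, 2, 3, 4, …, 36, 37, 38 the conclusion holds.
n = 39: n² + 3n + 43 = 1681 = 41 × 41, composite.

n = 39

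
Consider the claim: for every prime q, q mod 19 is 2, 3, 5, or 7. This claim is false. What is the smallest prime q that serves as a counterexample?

For q = 2, 3, 5, 7 the conclusion holds.
q = 11: 11 mod 19 = 11 — not in {2, 3, 5, 7}.

q = 11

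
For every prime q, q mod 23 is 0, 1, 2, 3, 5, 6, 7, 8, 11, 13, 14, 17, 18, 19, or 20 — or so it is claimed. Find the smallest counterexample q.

q = 61

The first 17 eligible values, up to q = 59, all satisfy the conclusion.
q = 61: 61 mod 23 = 15 — not in {0, 1, 2, 3, 5, 6, 7, 8, 11, 13, 14, 17, 18, 19, 20}.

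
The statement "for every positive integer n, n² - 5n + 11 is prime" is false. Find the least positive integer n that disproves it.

n = 7

The first 6 eligible values, up to n = 6, all satisfy the conclusion.
n = 7: n² - 5n + 11 = 25 = 5 × 5, composite.
Thus n = 7 disproves the claim, and no smaller n works.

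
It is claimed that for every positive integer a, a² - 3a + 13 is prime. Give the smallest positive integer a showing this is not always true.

We need the least positive integer a for which a² - 3a + 13 is not prime.
For a = 1, 2, 3, 4, …, 9, 10, 11 the conclusion holds.
a = 12: a² - 3a + 13 = 121 = 11 × 11, composite.
So a = 12 is the smallest counterexample.

a = 12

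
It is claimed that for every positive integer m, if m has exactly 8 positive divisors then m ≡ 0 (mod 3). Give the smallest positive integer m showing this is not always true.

For m = 24, 30 the conclusion holds.
m = 40: τ(40) = 8; 40 ≡ 1 (mod 3).

m = 40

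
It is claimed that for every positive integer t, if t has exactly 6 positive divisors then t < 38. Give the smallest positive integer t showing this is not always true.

We need the least positive integer t for which t has exactly 6 positive divisors but the claim fails.
t = 12: τ(12) = 6; 12 < 38.
t = 18: τ(18) = 6; 18 < 38.
t = 20: τ(20) = 6; 20 < 38.
t = 28: τ(28) = 6; 28 < 38.
t = 32: τ(32) = 6; 32 < 38.
t = 44: τ(44) = 6; 44 ≥ 38.

t = 44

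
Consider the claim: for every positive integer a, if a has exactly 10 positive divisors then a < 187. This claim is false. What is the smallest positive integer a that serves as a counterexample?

Check each positive integer a in order until a has exactly 10 positive divisors but the claim fails.
a = 48: τ(48) = 10; 48 < 187.
a = 80: τ(80) = 10; 80 < 187.
a = 112: τ(112) = 10; 112 < 187.
a = 162: τ(162) = 10; 162 < 187.
a = 176: τ(176) = 10; 176 < 187.
a = 208: τ(208) = 10; 208 ≥ 187.

a = 208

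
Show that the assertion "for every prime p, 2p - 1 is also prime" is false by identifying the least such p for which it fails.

p = 2: 2p - 1 = 3, prime.
p = 3: 2p - 1 = 5, prime.
p = 5: 2p - 1 = 9 = 3 × 3, not prime.
Thus p = 5 disproves the claim, and no smaller p works.

p = 5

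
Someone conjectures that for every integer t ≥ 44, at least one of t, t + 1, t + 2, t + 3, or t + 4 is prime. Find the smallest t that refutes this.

t = 48

t = 44: 47 is prime.
t = 45: 47 is prime.
t = 46: 47 is prime.
t = 47: 47 is prime.
t = 48: 48 = 2 × 24; 49 = 7 × 7; 50 = 2 × 25; 51 = 3 × 17; 52 = 2 × 26 — all composite.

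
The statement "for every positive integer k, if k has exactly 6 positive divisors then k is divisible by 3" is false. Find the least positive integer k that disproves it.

k = 20

For k = 12, 18 the conclusion holds.
k = 20: τ(20) = 6; 20 mod 3 = 2.
Hence k = 20 is a counterexample.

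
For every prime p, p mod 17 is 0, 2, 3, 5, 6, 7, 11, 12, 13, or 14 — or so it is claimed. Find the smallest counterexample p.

The first 13 eligible values, up to p = 41, all satisfy the conclusion.
p = 43: 43 mod 17 = 9 — not in {0, 2, 3, 5, 6, 7, 11, 12, 13, 14}.

p = 43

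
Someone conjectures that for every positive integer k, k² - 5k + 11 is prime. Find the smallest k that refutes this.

k = 7

We need the least positive integer k for which k² - 5k + 11 is not prime.
The first 6 eligible values, up to k = 6, all satisfy the conclusion.
k = 7: k² - 5k + 11 = 25 = 5 × 5, composite.
Thus k = 7 disproves the claim, and no smaller k works.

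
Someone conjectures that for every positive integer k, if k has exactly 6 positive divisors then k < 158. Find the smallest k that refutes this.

k = 164

The first 22 eligible values, up to k = 153, all satisfy the conclusion.
k = 164: τ(164) = 6; 164 ≥ 158.
So k = 164 is the smallest counterexample.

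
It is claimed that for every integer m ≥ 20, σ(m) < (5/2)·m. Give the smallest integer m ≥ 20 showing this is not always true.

The first 4 eligible values, up to m = 23, all satisfy the conclusion.
m = 24: σ(24) = 60; 60 ≥ 60.

m = 24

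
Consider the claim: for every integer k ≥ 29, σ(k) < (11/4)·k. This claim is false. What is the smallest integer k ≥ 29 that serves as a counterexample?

We need the least integer k ≥ 29 for which the claim fails.
The first 31 eligible values, up to k = 59, all satisfy the conclusion.
k = 60: σ(60) = 168; 168 ≥ 165.
Hence k = 60 is a counterexample.

k = 60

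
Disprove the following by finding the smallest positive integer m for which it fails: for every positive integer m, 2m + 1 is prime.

m = 1: 2m + 1 = 3, prime.
m = 2: 2m + 1 = 5, prime.
m = 3: 2m + 1 = 7, prime.
m = 4: 2m + 1 = 9 = 3 × 3, composite.

m = 4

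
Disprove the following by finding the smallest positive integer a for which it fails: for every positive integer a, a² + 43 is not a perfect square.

a = 21

For a = 1, 2, 3, 4, …, 18, 19, 20 the conclusion holds.
a = 21: 21² + 43 = 484 = 22², a perfect square.
Thus a = 21 disproves the claim, and no smaller a works.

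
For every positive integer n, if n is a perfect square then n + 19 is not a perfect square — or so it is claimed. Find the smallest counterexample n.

n = 81

Check each positive integer n in order until n is a perfect square but n + 19 is a perfect square.
n = 1: 1 + 19 = 20, not a perfect square.
n = 4: 4 + 19 = 23, not a perfect square.
n = 9: 9 + 19 = 28, not a perfect square.
n = 16: 16 + 19 = 35, not a perfect square.
n = 25: 25 + 19 = 44, not a perfect square.
n = 36: 36 + 19 = 55, not a perfect square.
n = 49: 49 + 19 = 68, not a perfect square.
n = 64: 64 + 19 = 83, not a perfect square.
n = 81: 81 = 9² and 81 + 19 = 100 = 10².
Hence n = 81 is a counterexample.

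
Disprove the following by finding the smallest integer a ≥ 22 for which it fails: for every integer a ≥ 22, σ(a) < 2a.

Check each integer a ≥ 22 in order until the claim fails.
a = 22: σ(22) = 36; 36 < 44.
a = 23: σ(23) = 24; 24 < 46.
a = 24: σ(24) = 60; 60 ≥ 48.
Hence a = 24 is a counterexample.

a = 24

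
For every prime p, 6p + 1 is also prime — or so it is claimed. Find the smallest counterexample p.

A counterexample is any prime p such that 6p + 1 is not prime; we check each in order.
For p = 2, 3, 5, 7, 11, 13, 17 the conclusion holds.
p = 19: 6p + 1 = 115 = 5 × 23, not prime.
Thus p = 19 disproves the claim, and no smaller p works.

p = 19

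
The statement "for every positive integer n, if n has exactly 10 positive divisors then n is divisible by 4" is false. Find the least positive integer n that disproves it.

Check each positive integer n in order until n has exactly 10 positive divisors but n is not divisible by 4.
n = 48: τ(48) = 10; 48 mod 4 = 0.
n = 80: τ(80) = 10; 80 mod 4 = 0.
n = 112: τ(112) = 10; 112 mod 4 = 0.
n = 162: τ(162) = 10; 162 mod 4 = 2.

n = 162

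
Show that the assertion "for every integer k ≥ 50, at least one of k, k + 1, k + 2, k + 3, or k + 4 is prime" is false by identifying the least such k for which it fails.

k = 54

The first 4 eligible values, up to k = 53, all satisfy the conclusion.
k = 54: 54 = 2 × 27; 55 = 5 × 11; 56 = 2 × 28; 57 = 3 × 19; 58 = 2 × 29 — all composite.
So k = 54 is the smallest counterexample.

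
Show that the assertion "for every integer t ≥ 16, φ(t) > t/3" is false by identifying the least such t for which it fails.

t = 18

For t = 16, 17 the conclusion holds.
t = 18: φ(18) = 6 and 18/3 = 6, so φ(18) ≤ 18/3.
So t = 18 is the smallest counterexample.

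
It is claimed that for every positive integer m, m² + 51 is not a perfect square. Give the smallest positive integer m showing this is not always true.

We need the least positive integer m for which m² + 51 is a perfect square.
m = 1: 1² + 51 = 52, not a perfect square.
m = 2: 2² + 51 = 55, not a perfect square.
m = 3: 3² + 51 = 60, not a perfect square.
m = 4: 4² + 51 = 67, not a perfect square.
m = 5: 5² + 51 = 76, not a perfect square.
m = 6: 6² + 51 = 87, not a perfect square.
m = 7: 7² + 51 = 100 = 10², a perfect square.
Hence m = 7 is a counterexample.

m = 7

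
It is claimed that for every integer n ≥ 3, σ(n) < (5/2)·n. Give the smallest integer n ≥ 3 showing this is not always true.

We need the least integer n ≥ 3 for which the claim fails.
The first 21 eligible values, up to n = 23, all satisfy the conclusion.
n = 24: σ(24) = 60; 60 ≥ 60.
Thus n = 24 disproves the claim, and no smaller n works.

n = 24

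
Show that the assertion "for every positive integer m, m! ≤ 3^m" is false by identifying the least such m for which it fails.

m = 7

The first 6 eligible values, up to m = 6, all satisfy the conclusion.
m = 7: m! = 5040 and 3^m = 2187, so 5040 > 2187.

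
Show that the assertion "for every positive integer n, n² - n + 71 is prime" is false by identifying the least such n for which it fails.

n = 3

We need the least positive integer n for which n² - n + 71 is not prime.
For n = 1, 2 the conclusion holds.
n = 3: n² - n + 71 = 77 = 7 × 11, composite.
Thus n = 3 disproves the claim, and no smaller n works.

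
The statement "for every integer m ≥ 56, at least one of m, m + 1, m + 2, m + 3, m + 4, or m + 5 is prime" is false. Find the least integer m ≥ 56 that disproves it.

m = 90

For m = 56, 57, 58, 59, …, 87, 88, 89 the conclusion holds.
m = 90: 90 = 2 × 45; 91 = 7 × 13; 92 = 2 × 46; 93 = 3 × 31; 94 = 2 × 47; 95 = 5 × 19 — all composite.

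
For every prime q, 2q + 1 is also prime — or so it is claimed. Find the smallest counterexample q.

For q = 2, 3, 5 the conclusion holds.
q = 7: 2q + 1 = 15 = 3 × 5, not prime.
So q = 7 is the smallest counterexample.

q = 7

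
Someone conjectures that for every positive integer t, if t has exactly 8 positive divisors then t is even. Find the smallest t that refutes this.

t = 105

Check each positive integer t in order until t has exactly 8 positive divisors but t is odd.
For t = 24, 30, 40, 42, …, 88, 102, 104 the conclusion holds.
t = 105: divisors of 105: 1, 3, 5, 7, 15, 21, 35, 105; 105 is odd.
So t = 105 is the smallest counterexample.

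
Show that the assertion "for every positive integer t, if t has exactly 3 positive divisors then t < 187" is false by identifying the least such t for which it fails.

A counterexample is any positive integer t such that t has exactly 3 positive divisors but the claim fails; we check each in order.
The first 6 eligible values, up to t = 169, all satisfy the conclusion.
t = 289: τ(289) = 3; 289 ≥ 187.

t = 289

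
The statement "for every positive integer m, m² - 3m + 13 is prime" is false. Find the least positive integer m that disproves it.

The first 11 eligible values, up to m = 11, all satisfy the conclusion.
m = 12: m² - 3m + 13 = 121 = 11 × 11, composite.
Hence m = 12 is a counterexample.

m = 12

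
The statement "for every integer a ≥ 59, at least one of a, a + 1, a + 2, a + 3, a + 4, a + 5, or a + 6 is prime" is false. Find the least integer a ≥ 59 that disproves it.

a = 90

For a = 59, 60, 61, 62, …, 87, 88, 89 the conclusion holds.
a = 90: 90 = 2 × 45; 91 = 7 × 13; 92 = 2 × 46; 93 = 3 × 31; 94 = 2 × 47; 95 = 5 × 19; 96 = 2 × 48 — all composite.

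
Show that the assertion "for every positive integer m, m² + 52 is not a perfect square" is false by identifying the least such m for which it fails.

A counterexample is any positive integer m such that m² + 52 is a perfect square; we check each in order.
For m = 1, 2, 3, 4, …, 9, 10, 11 the conclusion holds.
m = 12: 12² + 52 = 196 = 14², a perfect square.
So m = 12 is the smallest counterexample.

m = 12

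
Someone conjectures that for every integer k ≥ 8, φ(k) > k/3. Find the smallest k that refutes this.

k = 12

k = 8: φ(8) = 4 and 8/3 = 8/3, so φ(8) > 8/3.
k = 9: φ(9) = 6 and 9/3 = 3, so φ(9) > 9/3.
k = 10: φ(10) = 4 and 10/3 = 10/3, so φ(10) > 10/3.
k = 11: φ(11) = 10 and 11/3 = 11/3, so φ(11) > 11/3.
k = 12: φ(12) = 4 and 12/3 = 4, so φ(12) ≤ 12/3.
Hence k = 12 is a counterexample.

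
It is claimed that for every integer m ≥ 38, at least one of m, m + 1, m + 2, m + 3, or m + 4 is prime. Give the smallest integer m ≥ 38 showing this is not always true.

Check each integer m ≥ 38 in order until m, m + 1, m + 2, m + 3, m + 4 are all composite.
The first 10 eligible values, up to m = 47, all satisfy the conclusion.
m = 48: 48 = 2 × 24; 49 = 7 × 7; 50 = 2 × 25; 51 = 3 × 17; 52 = 2 × 26 — all composite.
So m = 48 is the smallest counterexample.

m = 48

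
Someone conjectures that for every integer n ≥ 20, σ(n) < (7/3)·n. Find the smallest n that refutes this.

Check each integer n ≥ 20 in order until the claim fails.
n = 20: σ(20) = 42; 42 < 140/3.
n = 21: σ(21) = 32; 32 < 49.
n = 22: σ(22) = 36; 36 < 154/3.
n = 23: σ(23) = 24; 24 < 161/3.
n = 24: σ(24) = 60; 60 ≥ 56.

n = 24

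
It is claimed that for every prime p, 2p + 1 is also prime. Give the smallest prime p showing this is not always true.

p = 7

For p = 2, 3, 5 the conclusion holds.
p = 7: 2p + 1 = 15 = 3 × 5, not prime.
So p = 7 is the smallest counterexample.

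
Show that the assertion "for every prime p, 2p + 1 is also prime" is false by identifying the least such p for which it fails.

Check each prime p in order until 2p + 1 is not prime.
p = 2: 2p + 1 = 5, prime.
p = 3: 2p + 1 = 7, prime.
p = 5: 2p + 1 = 11, prime.
p = 7: 2p + 1 = 15 = 3 × 5, not prime.

p = 7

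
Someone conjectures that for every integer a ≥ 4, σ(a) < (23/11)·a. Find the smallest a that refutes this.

A counterexample is any integer a ≥ 4 such that the claim fails; we check each in order.
For a = 4, 5, 6, 7, 8, 9, 10, 11 the conclusion holds.
a = 12: σ(12) = 28; 28 ≥ 276/11.
Hence a = 12 is a counterexample.

a = 12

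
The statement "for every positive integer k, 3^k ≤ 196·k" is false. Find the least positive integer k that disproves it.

k = 7

A counterexample is any positive integer k such that 3^k > 196·k; we check each in order.
For k = 1, 2, 3, 4, 5, 6 the conclusion holds.
k = 7: 3^k = 2187 and 196·k = 1372, so 2187 > 1372.
Hence k = 7 is a counterexample.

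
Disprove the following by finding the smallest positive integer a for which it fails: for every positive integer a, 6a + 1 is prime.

We need the least positive integer a for which 6a + 1 is not prime.
For a = 1, 2, 3 the conclusion holds.
a = 4: 6a + 1 = 25 = 5 × 5, composite.

a = 4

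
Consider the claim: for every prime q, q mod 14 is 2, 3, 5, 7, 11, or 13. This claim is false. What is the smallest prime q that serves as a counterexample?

q = 23

Check each prime q in order until the claim fails.
For q = 2, 3, 5, 7, 11, 13, 17, 19 the conclusion holds.
q = 23: 23 mod 14 = 9 — not in {2, 3, 5, 7, 11, 13}.
Hence q = 23 is a counterexample.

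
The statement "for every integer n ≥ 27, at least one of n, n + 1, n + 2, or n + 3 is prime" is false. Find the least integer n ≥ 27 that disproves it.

n = 32

Check each integer n ≥ 27 in order until n, n + 1, n + 2, n + 3 are all composite.
n = 27: 29 is prime.
n = 28: 29 is prime.
n = 29: 29 is prime.
n = 30: 31 is prime.
n = 31: 31 is prime.
n = 32: 32 = 2 × 16; 33 = 3 × 11; 34 = 2 × 17; 35 = 5 × 7 — all composite.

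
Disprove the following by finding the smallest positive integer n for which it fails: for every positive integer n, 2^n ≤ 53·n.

Check each positive integer n in order until 2^n > 53·n.
The first 8 eligible values, up to n = 8, all satisfy the conclusion.
n = 9: 2^n = 512 and 53·n = 477, so 512 > 477.
Thus n = 9 disproves the claim, and no smaller n works.

n = 9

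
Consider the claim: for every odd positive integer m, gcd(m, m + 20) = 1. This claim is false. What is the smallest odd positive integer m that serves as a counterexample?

Check each odd positive integer m in order until gcd(m, m + 20) > 1.
m = 1: gcd(1, 21) = 1.
m = 3: gcd(3, 23) = 1.
m = 5: gcd(5, 25) = 5.
So m = 5 is the smallest counterexample.

m = 5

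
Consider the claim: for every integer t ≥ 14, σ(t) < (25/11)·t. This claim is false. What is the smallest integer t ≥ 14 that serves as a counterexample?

t = 24

A counterexample is any integer t ≥ 14 such that the claim fails; we check each in order.
For t = 14, 15, 16, 17, 18, 19, 20, 21, 22, 23 the conclusion holds.
t = 24: σ(24) = 60; 60 ≥ 600/11.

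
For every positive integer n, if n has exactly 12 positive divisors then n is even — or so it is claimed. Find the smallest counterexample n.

n = 315

A counterexample is any positive integer n such that n has exactly 12 positive divisors but n is odd; we check each in order.
The first 24 eligible values, up to n = 308, all satisfy the conclusion.
n = 315: divisors of 315: 12 divisors; 315 is odd.
Thus n = 315 disproves the claim, and no smaller n works.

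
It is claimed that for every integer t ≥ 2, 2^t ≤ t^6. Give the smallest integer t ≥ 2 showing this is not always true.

t = 30

For t = 2, 3, 4, 5, …, 27, 28, 29 the conclusion holds.
t = 30: 2^t = 1073741824 and t^6 = 729000000, so 1073741824 > 729000000.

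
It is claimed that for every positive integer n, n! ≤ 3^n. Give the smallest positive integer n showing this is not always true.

n = 7

A counterexample is any positive integer n such that n! > 3^n; we check each in order.
For n = 1, 2, 3, 4, 5, 6 the conclusion holds.
n = 7: n! = 5040 and 3^n = 2187, so 5040 > 2187.
Thus n = 7 disproves the claim, and no smaller n works.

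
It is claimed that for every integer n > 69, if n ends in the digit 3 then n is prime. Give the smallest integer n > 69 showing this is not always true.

n = 73: 73 ends in 3 and is prime.
n = 83: 83 ends in 3 and is prime.
n = 93: 93 ends in 3; 93 = 3 × 31, composite.

n = 93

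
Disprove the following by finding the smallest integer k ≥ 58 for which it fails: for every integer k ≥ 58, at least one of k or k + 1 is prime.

k = 62

We need the least integer k ≥ 58 for which k, k + 1 are both composite.
The first 4 eligible values, up to k = 61, all satisfy the conclusion.
k = 62: 62 = 2 × 31; 63 = 3 × 21 — both composite.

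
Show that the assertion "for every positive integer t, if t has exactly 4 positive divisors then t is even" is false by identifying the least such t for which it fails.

t = 15

We need the least positive integer t for which t has exactly 4 positive divisors but t is odd.
For t = 6, 8, 10, 14 the conclusion holds.
t = 15: divisors of 15: 1, 3, 5, 15; 15 is odd.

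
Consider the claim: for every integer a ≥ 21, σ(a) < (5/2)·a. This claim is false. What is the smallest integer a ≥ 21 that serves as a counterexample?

We need the least integer a ≥ 21 for which the claim fails.
a = 21: σ(21) = 32; 32 < 105/2.
a = 22: σ(22) = 36; 36 < 55.
a = 23: σ(23) = 24; 24 < 115/2.
a = 24: σ(24) = 60; 60 ≥ 60.

a = 24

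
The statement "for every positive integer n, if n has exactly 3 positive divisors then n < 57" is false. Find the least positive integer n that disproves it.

n = 121

The first 4 eligible values, up to n = 49, all satisfy the conclusion.
n = 121: τ(121) = 3; 121 ≥ 57.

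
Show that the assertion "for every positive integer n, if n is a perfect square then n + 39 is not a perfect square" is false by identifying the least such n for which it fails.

The first 4 eligible values, up to n = 16, all satisfy the conclusion.
n = 25: 25 = 5² and 25 + 39 = 64 = 8².
Thus n = 25 disproves the claim, and no smaller n works.

n = 25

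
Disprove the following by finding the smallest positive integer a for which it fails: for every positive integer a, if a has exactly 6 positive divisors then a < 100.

We need the least positive integer a for which a has exactly 6 positive divisors but the claim fails.
For a = 12, 18, 20, 28, …, 92, 98, 99 the conclusion holds.
a = 116: τ(116) = 6; 116 ≥ 100.
Thus a = 116 disproves the claim, and no smaller a works.

a = 116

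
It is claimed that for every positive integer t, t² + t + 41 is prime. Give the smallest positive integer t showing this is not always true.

t = 40

A counterexample is any positive integer t such that t² + t + 41 is not prime; we check each in order.
The first 39 eligible values, up to t = 39, all satisfy the conclusion.
t = 40: t² + t + 41 = 1681 = 41 × 41, composite.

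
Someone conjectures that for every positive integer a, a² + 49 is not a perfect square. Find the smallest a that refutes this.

A counterexample is any positive integer a such that a² + 49 is a perfect square; we check each in order.
The first 23 eligible values, up to a = 23, all satisfy the conclusion.
a = 24: 24² + 49 = 625 = 25², a perfect square.
Hence a = 24 is a counterexample.

a = 24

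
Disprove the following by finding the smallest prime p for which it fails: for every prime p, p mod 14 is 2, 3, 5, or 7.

A counterexample is any prime p such that the claim fails; we check each in order.
The first 4 eligible values, up to p = 7, all satisfy the conclusion.
p = 11: 11 mod 14 = 11 — not in {2, 3, 5, 7}.
Thus p = 11 disproves the claim, and no smaller p works.

p = 11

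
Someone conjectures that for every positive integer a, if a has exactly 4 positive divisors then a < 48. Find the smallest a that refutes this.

We need the least positive integer a for which a has exactly 4 positive divisors but the claim fails.
The first 15 eligible values, up to a = 46, all satisfy the conclusion.
a = 51: τ(51) = 4; 51 ≥ 48.
Thus a = 51 disproves the claim, and no smaller a works.

a = 51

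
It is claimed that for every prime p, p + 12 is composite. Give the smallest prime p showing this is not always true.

p = 2: p + 12 = 14 = 2 × 7, composite.
p = 3: p + 12 = 15 = 3 × 5, composite.
p = 5: p + 12 = 17, prime — not composite.

p = 5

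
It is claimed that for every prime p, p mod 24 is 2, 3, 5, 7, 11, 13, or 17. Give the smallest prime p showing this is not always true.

A counterexample is any prime p such that the claim fails; we check each in order.
p = 2: 2 mod 24 = 2.
p = 3: 3 mod 24 = 3.
p = 5: 5 mod 24 = 5.
p = 7: 7 mod 24 = 7.
p = 11: 11 mod 24 = 11.
p = 13: 13 mod 24 = 13.
p = 17: 17 mod 24 = 17.
p = 19: 19 mod 24 = 19 — not in {2, 3, 5, 7, 11, 13, 17}.
Hence p = 19 is a counterexample.

p = 19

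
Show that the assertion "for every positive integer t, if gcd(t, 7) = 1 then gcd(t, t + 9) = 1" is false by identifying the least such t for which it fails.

t = 3

Check each positive integer t in order until gcd(t, 7) = 1 but gcd(t, t + 9) > 1.
t = 1: gcd(1, 10) = 1.
t = 2: gcd(2, 11) = 1.
t = 3: gcd(3, 12) = 3.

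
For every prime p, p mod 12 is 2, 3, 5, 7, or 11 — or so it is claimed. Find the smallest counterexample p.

p = 13

We need the least prime p for which the claim fails.
p = 2: 2 mod 12 = 2.
p = 3: 3 mod 12 = 3.
p = 5: 5 mod 12 = 5.
p = 7: 7 mod 12 = 7.
p = 11: 11 mod 12 = 11.
p = 13: 13 mod 12 = 1 — not in {2, 3, 5, 7, 11}.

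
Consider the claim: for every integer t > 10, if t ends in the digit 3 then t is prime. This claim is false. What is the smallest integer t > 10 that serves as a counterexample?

t = 33

Check each integer t > 10 in order until t ends in the digit 3 but t is not prime.
t = 13: 13 ends in 3 and is prime.
t = 23: 23 ends in 3 and is prime.
t = 33: 33 ends in 3; 33 = 3 × 11, composite.
So t = 33 is the smallest counterexample.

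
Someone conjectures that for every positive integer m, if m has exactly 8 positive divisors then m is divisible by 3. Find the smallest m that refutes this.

m = 40

For m = 24, 30 the conclusion holds.
m = 40: τ(40) = 8; 40 mod 3 = 1.
Thus m = 40 disproves the claim, and no smaller m works.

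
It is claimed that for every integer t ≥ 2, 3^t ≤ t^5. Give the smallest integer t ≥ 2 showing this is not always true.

t = 11

A counterexample is any integer t ≥ 2 such that 3^t > t^5; we check each in order.
For t = 2, 3, 4, 5, 6, 7, 8, 9, 10 the conclusion holds.
t = 11: 3^t = 177147 and t^5 = 161051, so 177147 > 161051.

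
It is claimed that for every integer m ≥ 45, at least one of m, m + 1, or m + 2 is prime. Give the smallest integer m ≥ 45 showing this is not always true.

We need the least integer m ≥ 45 for which m, m + 1, m + 2 are all composite.
For m = 45, 46, 47 the conclusion holds.
m = 48: 48 = 2 × 24; 49 = 7 × 7; 50 = 2 × 25 — all composite.
Hence m = 48 is a counterexample.

m = 48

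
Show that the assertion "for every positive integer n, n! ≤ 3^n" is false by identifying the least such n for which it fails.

A counterexample is any positive integer n such that n! > 3^n; we check each in order.
The first 6 eligible values, up to n = 6, all satisfy the conclusion.
n = 7: n! = 5040 and 3^n = 2187, so 5040 > 2187.

n = 7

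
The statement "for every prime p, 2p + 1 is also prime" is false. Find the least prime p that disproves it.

p = 7

A counterexample is any prime p such that 2p + 1 is not prime; we check each in order.
p = 2: 2p + 1 = 5, prime.
p = 3: 2p + 1 = 7, prime.
p = 5: 2p + 1 = 11, prime.
p = 7: 2p + 1 = 15 = 3 × 5, not prime.
So p = 7 is the smallest counterexample.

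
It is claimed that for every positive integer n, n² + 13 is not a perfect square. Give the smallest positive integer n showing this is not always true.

A counterexample is any positive integer n such that n² + 13 is a perfect square; we check each in order.
n = 1: 1² + 13 = 14, not a perfect square.
n = 2: 2² + 13 = 17, not a perfect square.
n = 3: 3² + 13 = 22, not a perfect square.
n = 4: 4² + 13 = 29, not a perfect square.
n = 5: 5² + 13 = 38, not a perfect square.
n = 6: 6² + 13 = 49 = 7², a perfect square.

n = 6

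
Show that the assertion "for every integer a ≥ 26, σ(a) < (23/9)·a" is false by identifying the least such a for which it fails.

Check each integer a ≥ 26 in order until the claim fails.
For a = 26, 27, 28, 29, …, 45, 46, 47 the conclusion holds.
a = 48: σ(48) = 124; 124 ≥ 368/3.

a = 48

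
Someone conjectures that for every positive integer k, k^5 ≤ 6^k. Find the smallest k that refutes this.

k = 3

A counterexample is any positive integer k such that k^5 > 6^k; we check each in order.
k = 1: k^5 = 1 and 6^k = 6, so 1 ≤ 6.
k = 2: k^5 = 32 and 6^k = 36, so 32 ≤ 36.
k = 3: k^5 = 243 and 6^k = 216, so 243 > 216.
Thus k = 3 disproves the claim, and no smaller k works.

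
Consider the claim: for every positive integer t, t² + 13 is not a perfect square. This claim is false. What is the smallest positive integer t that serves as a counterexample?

We need the least positive integer t for which t² + 13 is a perfect square.
The first 5 eligible values, up to t = 5, all satisfy the conclusion.
t = 6: 6² + 13 = 49 = 7², a perfect square.
So t = 6 is the smallest counterexample.

t = 6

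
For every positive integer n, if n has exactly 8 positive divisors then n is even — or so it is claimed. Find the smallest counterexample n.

Check each positive integer n in order until n has exactly 8 positive divisors but n is odd.
The first 12 eligible values, up to n = 104, all satisfy the conclusion.
n = 105: divisors of 105: 1, 3, 5, 7, 15, 21, 35, 105; 105 is odd.

n = 105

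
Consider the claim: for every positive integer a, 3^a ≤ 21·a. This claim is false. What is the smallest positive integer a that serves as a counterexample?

a = 5

A counterexample is any positive integer a such that 3^a > 21·a; we check each in order.
The first 4 eligible values, up to a = 4, all satisfy the conclusion.
a = 5: 3^a = 243 and 21·a = 105, so 243 > 105.
So a = 5 is the smallest counterexample.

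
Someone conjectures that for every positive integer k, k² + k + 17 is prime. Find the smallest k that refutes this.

We need the least positive integer k for which k² + k + 17 is not prime.
The first 15 eligible values, up to k = 15, all satisfy the conclusion.
k = 16: k² + k + 17 = 289 = 17 × 17, composite.

k = 16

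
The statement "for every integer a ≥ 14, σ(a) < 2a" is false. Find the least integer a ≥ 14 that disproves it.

a = 18

For a = 14, 15, 16, 17 the conclusion holds.
a = 18: σ(18) = 39; 39 ≥ 36.
Hence a = 18 is a counterexample.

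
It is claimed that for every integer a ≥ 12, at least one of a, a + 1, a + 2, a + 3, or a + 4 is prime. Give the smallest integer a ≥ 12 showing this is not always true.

a = 24

Check each integer a ≥ 12 in order until a, a + 1, a + 2, a + 3, a + 4 are all composite.
For a = 12, 13, 14, 15, …, 21, 22, 23 the conclusion holds.
a = 24: 24 = 2 × 12; 25 = 5 × 5; 26 = 2 × 13; 27 = 3 × 9; 28 = 2 × 14 — all composite.
Hence a = 24 is a counterexample.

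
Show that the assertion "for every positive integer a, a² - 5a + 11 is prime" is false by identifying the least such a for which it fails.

a = 7

Check each positive integer a in order until a² - 5a + 11 is not prime.
a = 1: a² - 5a + 11 = 7, prime.
a = 2: a² - 5a + 11 = 5, prime.
a = 3: a² - 5a + 11 = 5, prime.
a = 4: a² - 5a + 11 = 7, prime.
a = 5: a² - 5a + 11 = 11, prime.
a = 6: a² - 5a + 11 = 17, prime.
a = 7: a² - 5a + 11 = 25 = 5 × 5, composite.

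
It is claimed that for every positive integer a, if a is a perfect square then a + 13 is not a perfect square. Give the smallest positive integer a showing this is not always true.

a = 36

Check each positive integer a in order until a is a perfect square but a + 13 is a perfect square.
For a = 1, 4, 9, 16, 25 the conclusion holds.
a = 36: 36 = 6² and 36 + 13 = 49 = 7².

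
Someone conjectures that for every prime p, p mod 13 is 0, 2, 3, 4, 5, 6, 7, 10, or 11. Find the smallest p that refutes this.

p = 47

A counterexample is any prime p such that the claim fails; we check each in order.
For p = 2, 3, 5, 7, …, 37, 41, 43 the conclusion holds.
p = 47: 47 mod 13 = 8 — not in {0, 2, 3, 4, 5, 6, 7, 10, 11}.
So p = 47 is the smallest counterexample.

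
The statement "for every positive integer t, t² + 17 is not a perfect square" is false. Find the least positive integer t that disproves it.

The first 7 eligible values, up to t = 7, all satisfy the conclusion.
t = 8: 8² + 17 = 81 = 9², a perfect square.
Hence t = 8 is a counterexample.

t = 8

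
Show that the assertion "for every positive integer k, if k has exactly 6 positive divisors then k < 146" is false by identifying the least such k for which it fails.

For k = 12, 18, 20, 28, …, 116, 117, 124 the conclusion holds.
k = 147: τ(147) = 6; 147 ≥ 146.
Hence k = 147 is a counterexample.

k = 147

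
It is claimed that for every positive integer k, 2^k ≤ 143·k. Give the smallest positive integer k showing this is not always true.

We need the least positive integer k for which 2^k > 143·k.
For k = 1, 2, 3, 4, 5, 6, 7, 8, 9, 10 the conclusion holds.
k = 11: 2^k = 2048 and 143·k = 1573, so 2048 > 1573.
So k = 11 is the smallest counterexample.

k = 11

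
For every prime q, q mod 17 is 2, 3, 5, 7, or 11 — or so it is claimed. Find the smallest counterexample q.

q = 13

We need the least prime q for which the claim fails.
q = 2: 2 mod 17 = 2.
q = 3: 3 mod 17 = 3.
q = 5: 5 mod 17 = 5.
q = 7: 7 mod 17 = 7.
q = 11: 11 mod 17 = 11.
q = 13: 13 mod 17 = 13 — not in {2, 3, 5, 7, 11}.
So q = 13 is the smallest counterexample.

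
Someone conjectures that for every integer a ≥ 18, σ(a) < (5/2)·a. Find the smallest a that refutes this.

a = 24

A counterexample is any integer a ≥ 18 such that the claim fails; we check each in order.
For a = 18, 19, 20, 21, 22, 23 the conclusion holds.
a = 24: σ(24) = 60; 60 ≥ 60.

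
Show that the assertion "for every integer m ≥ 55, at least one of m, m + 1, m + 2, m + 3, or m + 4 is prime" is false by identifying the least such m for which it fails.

m = 62

A counterexample is any integer m ≥ 55 such that m, m + 1, m + 2, m + 3, m + 4 are all composite; we check each in order.
The first 7 eligible values, up to m = 61, all satisfy the conclusion.
m = 62: 62 = 2 × 31; 63 = 3 × 21; 64 = 2 × 32; 65 = 5 × 13; 66 = 2 × 33 — all composite.
So m = 62 is the smallest counterexample.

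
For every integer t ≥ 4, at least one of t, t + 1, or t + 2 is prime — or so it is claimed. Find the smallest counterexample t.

For t = 4, 5, 6, 7 the conclusion holds.
t = 8: 8 = 2 × 4; 9 = 3 × 3; 10 = 2 × 5 — all composite.
Thus t = 8 disproves the claim, and no smaller t works.

t = 8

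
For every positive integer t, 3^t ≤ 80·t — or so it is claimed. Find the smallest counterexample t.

t = 6

Check each positive integer t in order until 3^t > 80·t.
The first 5 eligible values, up to t = 5, all satisfy the conclusion.
t = 6: 3^t = 729 and 80·t = 480, so 729 > 480.
So t = 6 is the smallest counterexample.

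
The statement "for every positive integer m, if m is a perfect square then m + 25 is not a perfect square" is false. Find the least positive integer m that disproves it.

For m = 1, 4, 9, 16, …, 81, 100, 121 the conclusion holds.
m = 144: 144 = 12² and 144 + 25 = 169 = 13².

m = 144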